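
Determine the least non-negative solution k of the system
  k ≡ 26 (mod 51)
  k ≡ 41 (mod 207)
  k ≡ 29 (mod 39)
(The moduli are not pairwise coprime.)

gcd(51, 207) = 3 and 3 | (41 − 26), so the pair is consistent; merging gives k ≡ 2525 (mod 3519), where 3519 = lcm(51, 207).
gcd(3519, 39) = 3 and 3 | (29 − 2525), so the pair is consistent; merging gives k ≡ 2525 (mod 45747), where 45747 = lcm(3519, 39).
The solution is unique modulo lcm(51, 207, 39) = 45747.

2525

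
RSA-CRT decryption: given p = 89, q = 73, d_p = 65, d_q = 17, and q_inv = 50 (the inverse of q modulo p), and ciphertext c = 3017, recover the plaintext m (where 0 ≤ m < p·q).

m₁ = c^(d_p) mod p: c ≡ 80 (mod 89), and 80^65 mod 89 = 10.
m₂ = c^(d_q) mod q: c ≡ 24 (mod 73), and 24^17 mod 73 = 3.
h = q_inv·(m₁ − m₂) mod p = 50·(10 − 3) mod 89 = 83.
m = m₂ + h·q = 3 + 83·73 = 6062.

6062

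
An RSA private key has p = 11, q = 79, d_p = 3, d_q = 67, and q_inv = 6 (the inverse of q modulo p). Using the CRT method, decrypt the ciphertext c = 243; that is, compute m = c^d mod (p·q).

m₁ = c^(d_p) mod p: c ≡ 1 (mod 11), and 1^3 mod 11 = 1.
m₂ = c^(d_q) mod q: c ≡ 6 (mod 79), and 6^67 mod 79 = 74.
h = q_inv·(m₁ − m₂) mod p = 6·(1 − 74) mod 11 = 2.
m = m₂ + h·q = 74 + 2·79 = 232.

232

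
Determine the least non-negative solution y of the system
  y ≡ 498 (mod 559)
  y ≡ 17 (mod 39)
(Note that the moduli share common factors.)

gcd(559, 39) = 13 and 13 | (17 − 498), so the pair is consistent; merging gives y ≡ 1616 (mod 1677), where 1677 = lcm(559, 39).
The solution is unique modulo lcm(559, 39) = 1677.

1616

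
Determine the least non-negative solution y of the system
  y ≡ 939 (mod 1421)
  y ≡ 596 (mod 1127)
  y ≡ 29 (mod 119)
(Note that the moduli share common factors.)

gcd(1421, 1127) = 49 and 49 | (596 − 939), so the pair is consistent; merging gives y ≡ 26517 (mod 32683), where 32683 = lcm(1421, 1127).
gcd(32683, 119) = 7 and 7 | (29 − 26517), so the pair is consistent; merging gives y ≡ 451396 (mod 555611), where 555611 = lcm(32683, 119).
The solution is unique modulo lcm(1421, 1127, 119) = 555611.

451396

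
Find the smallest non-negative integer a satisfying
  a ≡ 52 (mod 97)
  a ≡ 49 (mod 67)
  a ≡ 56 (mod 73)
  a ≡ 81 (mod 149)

37832671

From a ≡ 52 (mod 97) write a = 52 + 97t. Substituting into a ≡ 49 (mod 67) gives 97t ≡ 64 (mod 67), and since 30⁻¹ ≡ 38 (mod 67), t ≡ 20. Hence a ≡ 52 + 97·20 = 1992 (mod 6499).
From a ≡ 1992 (mod 6499) write a = 1992 + 6499t. Substituting into a ≡ 56 (mod 73) gives 6499t ≡ 35 (mod 73), and since 2⁻¹ ≡ 37 (mod 73), t ≡ 54. Hence a ≡ 1992 + 6499·54 = 352938 (mod 474427).
From a ≡ 352938 (mod 474427) write a = 352938 + 474427t. Substituting into a ≡ 81 (mod 149) gives 474427t ≡ 124 (mod 149), and since 11⁻¹ ≡ 122 (mod 149), t ≡ 79. Hence a ≡ 352938 + 474427·79 = 37832671 (mod 70689623).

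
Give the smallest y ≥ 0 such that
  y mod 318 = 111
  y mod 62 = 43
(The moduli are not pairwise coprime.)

gcd(318, 62) = 2 and 2 | (43 − 111), so the pair is consistent; merging gives y ≡ 2337 (mod 9858), where 9858 = lcm(318, 62).
The solution is unique modulo lcm(318, 62) = 9858.

2337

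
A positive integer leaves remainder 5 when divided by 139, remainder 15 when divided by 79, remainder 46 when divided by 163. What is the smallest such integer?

1052374

From x ≡ 5 (mod 139) write x = 5 + 139t. Substituting into x ≡ 15 (mod 79) gives 139t ≡ 10 (mod 79), and since 60⁻¹ ≡ 54 (mod 79), t ≡ 66. Hence x ≡ 5 + 139·66 = 9179 (mod 10981).
From x ≡ 9179 (mod 10981) write x = 9179 + 10981t. Substituting into x ≡ 46 (mod 163) gives 10981t ≡ 158 (mod 163), and since 60⁻¹ ≡ 144 (mod 163), t ≡ 95. Hence x ≡ 9179 + 10981·95 = 1052374 (mod 1789903).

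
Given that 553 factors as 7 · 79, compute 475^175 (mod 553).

475

Mod 7: 475 ≡ 6; by Fermat, exponent reduces to 175 mod 6 = 1; 6^1 ≡ 6 (mod 7).
Mod 79: 475 ≡ 1; by Fermat, exponent reduces to 175 mod 78 = 19; 1^19 ≡ 1 (mod 79).
Combine by CRT: x ≡ 6 (mod 7), x ≡ 1 (mod 79) ⇒ x ≡ 475 (mod 553).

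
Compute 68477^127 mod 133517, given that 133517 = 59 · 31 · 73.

Mod 59: 68477 ≡ 37; by Fermat, exponent reduces to 127 mod 58 = 11; 37^11 ≡ 11 (mod 59).
Mod 31: 68477 ≡ 29; by Fermat, exponent reduces to 127 mod 30 = 7; 29^7 ≡ 27 (mod 31).
Mod 73: 68477 ≡ 3; by Fermat, exponent reduces to 127 mod 72 = 55; 3^55 ≡ 70 (mod 73).
Combine by CRT: x ≡ 11 (mod 59), x ≡ 27 (mod 31), x ≡ 70 (mod 73) ⇒ x ≡ 25912 (mod 133517).

25912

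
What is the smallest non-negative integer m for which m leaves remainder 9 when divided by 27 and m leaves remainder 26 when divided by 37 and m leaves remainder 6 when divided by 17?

10053

The moduli are pairwise coprime; N = 27·37·17 = 16983.
N/27 = 629; 629 ≡ 8 (mod 27); 8·17 ≡ 1, so inverse 17.
N/37 = 459; 459 ≡ 15 (mod 37); 15·5 ≡ 1, so inverse 5.
N/17 = 999; 999 ≡ 13 (mod 17); 13·4 ≡ 1, so inverse 4.
m ≡ 9·629·17 + 26·459·5 + 6·999·4 = 179883.
179883 mod 16983 = 10053.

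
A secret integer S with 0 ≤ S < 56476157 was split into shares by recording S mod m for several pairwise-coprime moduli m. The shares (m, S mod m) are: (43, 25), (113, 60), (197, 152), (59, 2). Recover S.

The moduli are pairwise coprime; N = 43·113·197·59 = 56476157.
N/43 = 1313399; 1313399 ≡ 7 (mod 43); 7·37 ≡ 1, so inverse 37.
N/113 = 499789; 499789 ≡ 103 (mod 113); 103·79 ≡ 1, so inverse 79.
N/197 = 286681; 286681 ≡ 46 (mod 197); 46·30 ≡ 1, so inverse 30.
N/59 = 957223; 957223 ≡ 7 (mod 59); 7·17 ≡ 1, so inverse 17.
S ≡ 25·1313399·37 + 60·499789·79 + 152·286681·30 + 2·957223·17 = 4923704877.
4923704877 mod 56476157 = 10279218.

10279218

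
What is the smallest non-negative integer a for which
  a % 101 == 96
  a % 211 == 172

3126

Combine the congruences pairwise.
From a ≡ 96 (mod 101) write a = 96 + 101t. Substituting into a ≡ 172 (mod 211) gives 101t ≡ 76 (mod 211), and since 101⁻¹ ≡ 117 (mod 211), t ≡ 30. Hence a ≡ 96 + 101·30 = 3126 (mod 21311).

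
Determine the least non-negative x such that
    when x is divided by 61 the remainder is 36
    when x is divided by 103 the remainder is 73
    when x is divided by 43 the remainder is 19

89889

The moduli are pairwise coprime; N = 61·103·43 = 270169.
N/61 = 4429; 4429 ≡ 37 (mod 61); 37·33 ≡ 1, so inverse 33.
N/103 = 2623; 2623 ≡ 48 (mod 103); 48·88 ≡ 1, so inverse 88.
N/43 = 6283; 6283 ≡ 5 (mod 43); 5·26 ≡ 1, so inverse 26.
x ≡ 36·4429·33 + 73·2623·88 + 19·6283·26 = 25215606.
25215606 mod 270169 = 89889.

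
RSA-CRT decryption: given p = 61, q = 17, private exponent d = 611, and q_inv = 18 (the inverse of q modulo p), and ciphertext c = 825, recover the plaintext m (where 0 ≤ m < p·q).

d_p = d mod (p−1) = 611 mod 60 = 11; d_q = d mod (q−1) = 3.
m₁ = c^(d_p) mod p: c ≡ 32 (mod 61), and 32^11 mod 61 = 21.
m₂ = c^(d_q) mod q: c ≡ 9 (mod 17), and 9^3 mod 17 = 15.
h = q_inv·(m₁ − m₂) mod p = 18·(21 − 15) mod 61 = 47.
m = m₂ + h·q = 15 + 47·17 = 814.

814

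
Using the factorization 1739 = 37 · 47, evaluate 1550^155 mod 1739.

1644

Mod 37: 1550 ≡ 33; by Fermat, exponent reduces to 155 mod 36 = 11; 33^11 ≡ 16 (mod 37).
Mod 47: 1550 ≡ 46; by Fermat, exponent reduces to 155 mod 46 = 17; 46^17 ≡ 46 (mod 47).
Combine by CRT: x ≡ 16 (mod 37), x ≡ 46 (mod 47) ⇒ x ≡ 1644 (mod 1739).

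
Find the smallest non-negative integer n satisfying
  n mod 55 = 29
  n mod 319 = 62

Combine the congruences pairwise.
gcd(55, 319) = 11 and 11 | (62 − 29), so the pair is consistent; merging gives n ≡ 1019 (mod 1595), where 1595 = lcm(55, 319).
The solution is unique modulo lcm(55, 319) = 1595.

1019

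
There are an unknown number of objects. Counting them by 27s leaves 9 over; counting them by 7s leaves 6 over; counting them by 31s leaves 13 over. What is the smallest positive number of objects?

5004

From N ≡ 9 (mod 27) write N = 9 + 27t. Substituting into N ≡ 6 (mod 7) gives 27t ≡ 4 (mod 7), and since 6⁻¹ ≡ 6 (mod 7), t ≡ 3. Hence N ≡ 9 + 27·3 = 90 (mod 189).
From N ≡ 90 (mod 189) write N = 90 + 189t. Substituting into N ≡ 13 (mod 31) gives 189t ≡ 16 (mod 31), and since 3⁻¹ ≡ 21 (mod 31), t ≡ 26. Hence N ≡ 90 + 189·26 = 5004 (mod 5859).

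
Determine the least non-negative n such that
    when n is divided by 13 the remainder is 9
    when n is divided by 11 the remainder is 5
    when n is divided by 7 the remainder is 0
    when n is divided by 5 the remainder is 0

The moduli are pairwise coprime; M = 13·11·7·5 = 5005.
M/13 = 385; 385 ≡ 8 (mod 13); 8·5 ≡ 1, so inverse 5.
M/11 = 455; 455 ≡ 4 (mod 11); 4·3 ≡ 1, so inverse 3.
M/7 = 715; 715 ≡ 1 (mod 7), inverse 1.
M/5 = 1001; 1001 ≡ 1 (mod 5), inverse 1.
n ≡ 9·385·5 + 5·455·3 + 0·715·1 + 0·1001·1 = 24150.
24150 mod 5005 = 4130.

4130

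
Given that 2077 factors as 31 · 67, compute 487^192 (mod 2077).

Mod 31: 487 ≡ 22; by Fermat, exponent reduces to 192 mod 30 = 12; 22^12 ≡ 2 (mod 31).
Mod 67: 487 ≡ 18; by Fermat, exponent reduces to 192 mod 66 = 60; 18^60 ≡ 15 (mod 67).
Combine by CRT: x ≡ 2 (mod 31), x ≡ 15 (mod 67) ⇒ x ≡ 1087 (mod 2077).

1087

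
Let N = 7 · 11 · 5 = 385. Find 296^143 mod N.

186

Mod 7: 296 ≡ 2; by Fermat, exponent reduces to 143 mod 6 = 5; 2^5 ≡ 4 (mod 7).
Mod 11: 296 ≡ 10; by Fermat, exponent reduces to 143 mod 10 = 3; 10^3 ≡ 10 (mod 11).
Mod 5: 296 ≡ 1; by Fermat, exponent reduces to 143 mod 4 = 3; 1^3 ≡ 1 (mod 5).
Combine by CRT: x ≡ 4 (mod 7), x ≡ 10 (mod 11), x ≡ 1 (mod 5) ⇒ x ≡ 186 (mod 385).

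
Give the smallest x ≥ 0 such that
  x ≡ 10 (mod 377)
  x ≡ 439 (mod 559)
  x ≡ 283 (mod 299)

118388

Combine the congruences pairwise.
gcd(377, 559) = 13 and 13 | (439 − 10), so the pair is consistent; merging gives x ≡ 4911 (mod 16211), where 16211 = lcm(377, 559).
gcd(16211, 299) = 13 and 13 | (283 − 4911), so the pair is consistent; merging gives x ≡ 118388 (mod 372853), where 372853 = lcm(16211, 299).
The solution is unique modulo lcm(377, 559, 299) = 372853.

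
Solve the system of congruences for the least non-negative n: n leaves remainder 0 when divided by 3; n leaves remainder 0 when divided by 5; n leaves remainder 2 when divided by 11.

The moduli are pairwise coprime; M = 3·5·11 = 165.
M/3 = 55; 55 ≡ 1 (mod 3), inverse 1.
M/5 = 33; 33 ≡ 3 (mod 5); 3·2 ≡ 1, so inverse 2.
M/11 = 15; 15 ≡ 4 (mod 11); 4·3 ≡ 1, so inverse 3.
n ≡ 0·55·1 + 0·33·2 + 2·15·3 = 90.
90 mod 165 = 90.

90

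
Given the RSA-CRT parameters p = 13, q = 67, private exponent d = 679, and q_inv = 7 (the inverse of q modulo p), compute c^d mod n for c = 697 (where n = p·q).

d_p = d mod (p−1) = 679 mod 12 = 7; d_q = d mod (q−1) = 19.
m₁ = c^(d_p) mod p: c ≡ 8 (mod 13), and 8^7 mod 13 = 5.
m₂ = c^(d_q) mod q: c ≡ 27 (mod 67), and 27^19 mod 67 = 58.
h = q_inv·(m₁ − m₂) mod p = 7·(5 − 58) mod 13 = 6.
m = m₂ + h·q = 58 + 6·67 = 460.

460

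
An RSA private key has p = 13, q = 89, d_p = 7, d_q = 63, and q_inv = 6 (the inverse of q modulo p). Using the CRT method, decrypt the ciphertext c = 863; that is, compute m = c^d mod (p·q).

m₁ = c^(d_p) mod p: c ≡ 5 (mod 13), and 5^7 mod 13 = 8.
m₂ = c^(d_q) mod q: c ≡ 62 (mod 89), and 62^63 mod 89 = 23.
h = q_inv·(m₁ − m₂) mod p = 6·(8 − 23) mod 13 = 1.
m = m₂ + h·q = 23 + 1·89 = 112.

112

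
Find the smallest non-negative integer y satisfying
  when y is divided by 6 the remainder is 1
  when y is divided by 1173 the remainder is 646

gcd(6, 1173) = 3 and 3 | (646 − 1), so the pair is consistent; merging gives y ≡ 1819 (mod 2346), where 2346 = lcm(6, 1173).
The solution is unique modulo lcm(6, 1173) = 2346.

1819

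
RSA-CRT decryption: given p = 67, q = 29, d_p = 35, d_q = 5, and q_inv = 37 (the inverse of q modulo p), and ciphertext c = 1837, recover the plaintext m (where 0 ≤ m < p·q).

1226

m₁ = c^(d_p) mod p: c ≡ 28 (mod 67), and 28^35 mod 67 = 20.
m₂ = c^(d_q) mod q: c ≡ 10 (mod 29), and 10^5 mod 29 = 8.
h = q_inv·(m₁ − m₂) mod p = 37·(20 − 8) mod 67 = 42.
m = m₂ + h·q = 8 + 42·29 = 1226.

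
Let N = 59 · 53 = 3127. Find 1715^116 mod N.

Mod 59: 1715 ≡ 4; since 58 | 116, by Fermat 4^116 ≡ 1 (mod 59).
Mod 53: 1715 ≡ 19; by Fermat, exponent reduces to 116 mod 52 = 12; 19^12 ≡ 49 (mod 53).
Combine by CRT: x ≡ 1 (mod 59), x ≡ 49 (mod 53) ⇒ x ≡ 473 (mod 3127).

473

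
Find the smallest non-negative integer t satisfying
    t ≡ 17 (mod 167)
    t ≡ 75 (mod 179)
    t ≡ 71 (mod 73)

From t ≡ 17 (mod 167) write t = 17 + 167s. Substituting into t ≡ 75 (mod 179) gives 167s ≡ 58 (mod 179), and since 167⁻¹ ≡ 164 (mod 179), s ≡ 25. Hence t ≡ 17 + 167·25 = 4192 (mod 29893).
From t ≡ 4192 (mod 29893) write t = 4192 + 29893s. Substituting into t ≡ 71 (mod 73) gives 29893s ≡ 40 (mod 73), and since 36⁻¹ ≡ 71 (mod 73), s ≡ 66. Hence t ≡ 4192 + 29893·66 = 1977130 (mod 2182189).

1977130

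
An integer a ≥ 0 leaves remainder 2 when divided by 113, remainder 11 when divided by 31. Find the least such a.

From a ≡ 2 (mod 113) write a = 2 + 113t. Substituting into a ≡ 11 (mod 31) gives 113t ≡ 9 (mod 31), and since 20⁻¹ ≡ 14 (mod 31), t ≡ 2. Hence a ≡ 2 + 113·2 = 228 (mod 3503).

228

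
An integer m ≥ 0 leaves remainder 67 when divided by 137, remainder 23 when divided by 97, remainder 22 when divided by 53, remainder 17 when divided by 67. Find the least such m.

34728060

From m ≡ 67 (mod 137) write m = 67 + 137t. Substituting into m ≡ 23 (mod 97) gives 137t ≡ 53 (mod 97), and since 40⁻¹ ≡ 17 (mod 97), t ≡ 28. Hence m ≡ 67 + 137·28 = 3903 (mod 13289).
From m ≡ 3903 (mod 13289) write m = 3903 + 13289t. Substituting into m ≡ 22 (mod 53) gives 13289t ≡ 41 (mod 53), and since 39⁻¹ ≡ 34 (mod 53), t ≡ 16. Hence m ≡ 3903 + 13289·16 = 216527 (mod 704317).
From m ≡ 216527 (mod 704317) write m = 216527 + 704317t. Substituting into m ≡ 17 (mod 67) gives 704317t ≡ 34 (mod 67), and since 13⁻¹ ≡ 31 (mod 67), t ≡ 49. Hence m ≡ 216527 + 704317·49 = 34728060 (mod 47189239).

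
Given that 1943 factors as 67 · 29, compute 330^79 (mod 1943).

1767

Mod 67: 330 ≡ 62; by Fermat, exponent reduces to 79 mod 66 = 13; 62^13 ≡ 25 (mod 67).
Mod 29: 330 ≡ 11; by Fermat, exponent reduces to 79 mod 28 = 23; 11^23 ≡ 27 (mod 29).
Combine by CRT: x ≡ 25 (mod 67), x ≡ 27 (mod 29) ⇒ x ≡ 1767 (mod 1943).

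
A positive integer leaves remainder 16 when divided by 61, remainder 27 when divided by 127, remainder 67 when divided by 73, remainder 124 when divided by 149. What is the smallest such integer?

The moduli are pairwise coprime; N = 61·127·73·149 = 84264119.
N/61 = 1381379; 1381379 ≡ 34 (mod 61); 34·9 ≡ 1, so inverse 9.
N/127 = 663497; 663497 ≡ 49 (mod 127); 49·70 ≡ 1, so inverse 70.
N/73 = 1154303; 1154303 ≡ 27 (mod 73); 27·46 ≡ 1, so inverse 46.
N/149 = 565531; 565531 ≡ 76 (mod 149); 76·100 ≡ 1, so inverse 100.
x ≡ 16·1381379·9 + 27·663497·70 + 67·1154303·46 + 124·565531·100 = 12023074152.
12023074152 mod 84264119 = 57569254.

57569254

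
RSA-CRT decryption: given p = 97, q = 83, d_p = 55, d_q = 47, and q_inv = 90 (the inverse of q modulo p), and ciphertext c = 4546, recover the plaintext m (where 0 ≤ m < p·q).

4552

m₁ = c^(d_p) mod p: c ≡ 84 (mod 97), and 84^55 mod 97 = 90.
m₂ = c^(d_q) mod q: c ≡ 64 (mod 83), and 64^47 mod 83 = 70.
h = q_inv·(m₁ − m₂) mod p = 90·(90 − 70) mod 97 = 54.
m = m₂ + h·q = 70 + 54·83 = 4552.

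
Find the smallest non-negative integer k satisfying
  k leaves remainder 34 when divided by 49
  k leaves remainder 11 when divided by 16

475

From k ≡ 34 (mod 49) write k = 34 + 49t. Substituting into k ≡ 11 (mod 16) gives 49t ≡ 9 (mod 16), and since 1⁻¹ ≡ 1 (mod 16), t ≡ 9. Hence k ≡ 34 + 49·9 = 475 (mod 784).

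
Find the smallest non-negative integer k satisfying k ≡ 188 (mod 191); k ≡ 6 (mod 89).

14513

From k ≡ 188 (mod 191) write k = 188 + 191t. Substituting into k ≡ 6 (mod 89) gives 191t ≡ 85 (mod 89), and since 13⁻¹ ≡ 48 (mod 89), t ≡ 75. Hence k ≡ 188 + 191·75 = 14513 (mod 16999).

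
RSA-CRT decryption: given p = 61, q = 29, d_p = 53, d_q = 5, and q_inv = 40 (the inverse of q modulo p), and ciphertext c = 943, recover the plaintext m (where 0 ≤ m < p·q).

1228

m₁ = c^(d_p) mod p: c ≡ 28 (mod 61), and 28^53 mod 61 = 8.
m₂ = c^(d_q) mod q: c ≡ 15 (mod 29), and 15^5 mod 29 = 10.
h = q_inv·(m₁ − m₂) mod p = 40·(8 − 10) mod 61 = 42.
m = m₂ + h·q = 10 + 42·29 = 1228.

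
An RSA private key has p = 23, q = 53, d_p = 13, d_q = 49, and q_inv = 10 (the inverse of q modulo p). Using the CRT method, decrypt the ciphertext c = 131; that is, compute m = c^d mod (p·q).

302

m₁ = c^(d_p) mod p: c ≡ 16 (mod 23), and 16^13 mod 23 = 3.
m₂ = c^(d_q) mod q: c ≡ 25 (mod 53), and 25^49 mod 53 = 37.
h = q_inv·(m₁ − m₂) mod p = 10·(3 − 37) mod 23 = 5.
m = m₂ + h·q = 37 + 5·53 = 302.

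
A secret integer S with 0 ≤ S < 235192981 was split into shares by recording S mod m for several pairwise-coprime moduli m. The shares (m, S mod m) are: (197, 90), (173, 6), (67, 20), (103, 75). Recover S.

From S ≡ 90 (mod 197) write S = 90 + 197t. Substituting into S ≡ 6 (mod 173) gives 197t ≡ 89 (mod 173), and since 24⁻¹ ≡ 137 (mod 173), t ≡ 83. Hence S ≡ 90 + 197·83 = 16441 (mod 34081).
From S ≡ 16441 (mod 34081) write S = 16441 + 34081t. Substituting into S ≡ 20 (mod 67) gives 34081t ≡ 61 (mod 67), and since 45⁻¹ ≡ 3 (mod 67), t ≡ 49. Hence S ≡ 16441 + 34081·49 = 1686410 (mod 2283427).
From S ≡ 1686410 (mod 2283427) write S = 1686410 + 2283427t. Substituting into S ≡ 75 (mod 103) gives 2283427t ≡ 84 (mod 103), and since 20⁻¹ ≡ 67 (mod 103), t ≡ 66. Hence S ≡ 1686410 + 2283427·66 = 152392592 (mod 235192981).

152392592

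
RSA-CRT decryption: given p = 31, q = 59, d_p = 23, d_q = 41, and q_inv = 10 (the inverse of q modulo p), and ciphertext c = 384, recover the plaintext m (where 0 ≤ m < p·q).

m₁ = c^(d_p) mod p: c ≡ 12 (mod 31), and 12^23 mod 31 = 22.
m₂ = c^(d_q) mod q: c ≡ 30 (mod 59), and 30^41 mod 59 = 33.
h = q_inv·(m₁ − m₂) mod p = 10·(22 − 33) mod 31 = 14.
m = m₂ + h·q = 33 + 14·59 = 859.

859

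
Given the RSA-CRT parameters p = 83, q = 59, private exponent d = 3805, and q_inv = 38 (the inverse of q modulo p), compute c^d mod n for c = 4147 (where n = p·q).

d_p = d mod (p−1) = 3805 mod 82 = 33; d_q = d mod (q−1) = 35.
m₁ = c^(d_p) mod p: c ≡ 80 (mod 83), and 80^33 mod 83 = 62.
m₂ = c^(d_q) mod q: c ≡ 17 (mod 59), and 17^35 mod 59 = 20.
h = q_inv·(m₁ − m₂) mod p = 38·(62 − 20) mod 83 = 19.
m = m₂ + h·q = 20 + 19·59 = 1141.

1141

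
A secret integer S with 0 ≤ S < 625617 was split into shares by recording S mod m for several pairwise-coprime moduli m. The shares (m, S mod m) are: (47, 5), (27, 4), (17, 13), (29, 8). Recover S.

The moduli are pairwise coprime; N = 47·27·17·29 = 625617.
N/47 = 13311; 13311 ≡ 10 (mod 47); 10·33 ≡ 1, so inverse 33.
N/27 = 23171; 23171 ≡ 5 (mod 27); 5·11 ≡ 1, so inverse 11.
N/17 = 36801; 36801 ≡ 13 (mod 17); 13·4 ≡ 1, so inverse 4.
N/29 = 21573; 21573 ≡ 26 (mod 29); 26·19 ≡ 1, so inverse 19.
S ≡ 5·13311·33 + 4·23171·11 + 13·36801·4 + 8·21573·19 = 8408587.
8408587 mod 625617 = 275566.

275566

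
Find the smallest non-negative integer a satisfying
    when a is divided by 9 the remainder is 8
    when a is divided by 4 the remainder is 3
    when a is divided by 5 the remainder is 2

The moduli are pairwise coprime; N = 9·4·5 = 180.
N/9 = 20; 20 ≡ 2 (mod 9); 2·5 ≡ 1, so inverse 5.
N/4 = 45; 45 ≡ 1 (mod 4), inverse 1.
N/5 = 36; 36 ≡ 1 (mod 5), inverse 1.
a ≡ 8·20·5 + 3·45·1 + 2·36·1 = 1007.
1007 mod 180 = 107.

107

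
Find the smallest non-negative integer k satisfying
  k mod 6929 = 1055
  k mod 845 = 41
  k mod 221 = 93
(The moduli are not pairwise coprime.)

583091

gcd(6929, 845) = 169 and 169 | (41 − 1055), so the pair is consistent; merging gives k ≡ 28771 (mod 34645), where 34645 = lcm(6929, 845).
gcd(34645, 221) = 13 and 13 | (93 − 28771), so the pair is consistent; merging gives k ≡ 583091 (mod 588965), where 588965 = lcm(34645, 221).
The solution is unique modulo lcm(6929, 845, 221) = 588965.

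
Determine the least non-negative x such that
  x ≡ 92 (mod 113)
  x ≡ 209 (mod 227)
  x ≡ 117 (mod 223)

3487837

The moduli are pairwise coprime; N = 113·227·223 = 5720173.
N/113 = 50621; 50621 ≡ 110 (mod 113); 110·75 ≡ 1, so inverse 75.
N/227 = 25199; 25199 ≡ 2 (mod 227); 2·114 ≡ 1, so inverse 114.
N/223 = 25651; 25651 ≡ 6 (mod 223); 6·186 ≡ 1, so inverse 186.
x ≡ 92·50621·75 + 209·25199·114 + 117·25651·186 = 1507893336.
1507893336 mod 5720173 = 3487837.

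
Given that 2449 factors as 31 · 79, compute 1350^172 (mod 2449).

Mod 31: 1350 ≡ 17; by Fermat, exponent reduces to 172 mod 30 = 22; 17^22 ≡ 19 (mod 31).
Mod 79: 1350 ≡ 7; by Fermat, exponent reduces to 172 mod 78 = 16; 7^16 ≡ 11 (mod 79).
Combine by CRT: x ≡ 19 (mod 31), x ≡ 11 (mod 79) ⇒ x ≡ 2065 (mod 2449).

2065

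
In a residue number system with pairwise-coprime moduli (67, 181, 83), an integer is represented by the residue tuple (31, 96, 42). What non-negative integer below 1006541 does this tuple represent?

The moduli are pairwise coprime; N = 67·181·83 = 1006541.
N/67 = 15023; 15023 ≡ 15 (mod 67); 15·9 ≡ 1, so inverse 9.
N/181 = 5561; 5561 ≡ 131 (mod 181); 131·76 ≡ 1, so inverse 76.
N/83 = 12127; 12127 ≡ 9 (mod 83); 9·37 ≡ 1, so inverse 37.
x ≡ 31·15023·9 + 96·5561·76 + 42·12127·37 = 63609831.
63609831 mod 1006541 = 197748.

197748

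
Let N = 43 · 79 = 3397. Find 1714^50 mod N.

2788

Mod 43: 1714 ≡ 37; by Fermat, exponent reduces to 50 mod 42 = 8; 37^8 ≡ 36 (mod 43).
Mod 79: 1714 ≡ 55; 55^50 ≡ 23 (mod 79).
Combine by CRT: x ≡ 36 (mod 43), x ≡ 23 (mod 79) ⇒ x ≡ 2788 (mod 3397).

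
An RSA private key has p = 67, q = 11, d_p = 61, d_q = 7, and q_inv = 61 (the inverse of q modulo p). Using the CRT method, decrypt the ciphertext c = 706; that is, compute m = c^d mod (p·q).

m₁ = c^(d_p) mod p: c ≡ 36 (mod 67), and 36^61 mod 67 = 21.
m₂ = c^(d_q) mod q: c ≡ 2 (mod 11), and 2^7 mod 11 = 7.
h = q_inv·(m₁ − m₂) mod p = 61·(21 − 7) mod 67 = 50.
m = m₂ + h·q = 7 + 50·11 = 557.

557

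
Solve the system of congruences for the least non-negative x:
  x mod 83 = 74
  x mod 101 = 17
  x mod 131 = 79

The moduli are pairwise coprime; N = 83·101·131 = 1098173.
N/83 = 13231; 13231 ≡ 34 (mod 83); 34·22 ≡ 1, so inverse 22.
N/101 = 10873; 10873 ≡ 66 (mod 101); 66·75 ≡ 1, so inverse 75.
N/131 = 8383; 8383 ≡ 130 (mod 131); 130·130 ≡ 1, so inverse 130.
x ≡ 74·13231·22 + 17·10873·75 + 79·8383·130 = 121496553.
121496553 mod 1098173 = 697523.

697523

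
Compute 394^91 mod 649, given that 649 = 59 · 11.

Mod 59: 394 ≡ 40; by Fermat, exponent reduces to 91 mod 58 = 33; 40^33 ≡ 10 (mod 59).
Mod 11: 394 ≡ 9; by Fermat, exponent reduces to 91 mod 10 = 1; 9^1 ≡ 9 (mod 11).
Combine by CRT: x ≡ 10 (mod 59), x ≡ 9 (mod 11) ⇒ x ≡ 482 (mod 649).

482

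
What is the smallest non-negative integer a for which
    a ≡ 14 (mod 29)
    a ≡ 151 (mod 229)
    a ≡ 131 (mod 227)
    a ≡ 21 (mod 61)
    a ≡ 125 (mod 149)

8138248409

From a ≡ 14 (mod 29) write a = 14 + 29t. Substituting into a ≡ 151 (mod 229) gives 29t ≡ 137 (mod 229), and since 29⁻¹ ≡ 79 (mod 229), t ≡ 60. Hence a ≡ 14 + 29·60 = 1754 (mod 6641).
From a ≡ 1754 (mod 6641) write a = 1754 + 6641t. Substituting into a ≡ 131 (mod 227) gives 6641t ≡ 193 (mod 227), and since 58⁻¹ ≡ 137 (mod 227), t ≡ 109. Hence a ≡ 1754 + 6641·109 = 725623 (mod 1507507).
From a ≡ 725623 (mod 1507507) write a = 725623 + 1507507t. Substituting into a ≡ 21 (mod 61) gives 1507507t ≡ 54 (mod 61), and since 14⁻¹ ≡ 48 (mod 61), t ≡ 30. Hence a ≡ 725623 + 1507507·30 = 45950833 (mod 91957927).
From a ≡ 45950833 (mod 91957927) write a = 45950833 + 91957927t. Substituting into a ≡ 125 (mod 149) gives 91957927t ≡ 147 (mod 149), and since 44⁻¹ ≡ 105 (mod 149), t ≡ 88. Hence a ≡ 45950833 + 91957927·88 = 8138248409 (mod 13701731123).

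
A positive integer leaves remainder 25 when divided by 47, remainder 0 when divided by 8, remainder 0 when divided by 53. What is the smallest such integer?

From x ≡ 25 (mod 47) write x = 25 + 47t. Substituting into x ≡ 0 (mod 8) gives 47t ≡ 7 (mod 8), and since 7⁻¹ ≡ 7 (mod 8), t ≡ 1. Hence x ≡ 25 + 47·1 = 72 (mod 376).
From x ≡ 72 (mod 376) write x = 72 + 376t. Substituting into x ≡ 0 (mod 53) gives 376t ≡ 34 (mod 53), and since 5⁻¹ ≡ 32 (mod 53), t ≡ 28. Hence x ≡ 72 + 376·28 = 10600 (mod 19928).

10600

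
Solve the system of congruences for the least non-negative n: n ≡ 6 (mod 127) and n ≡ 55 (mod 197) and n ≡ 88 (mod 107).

1803787

The moduli are pairwise coprime; M = 127·197·107 = 2677033.
M/127 = 21079; 21079 ≡ 124 (mod 127); 124·42 ≡ 1, so inverse 42.
M/197 = 13589; 13589 ≡ 193 (mod 197); 193·49 ≡ 1, so inverse 49.
M/107 = 25019; 25019 ≡ 88 (mod 107); 88·45 ≡ 1, so inverse 45.
n ≡ 6·21079·42 + 55·13589·49 + 88·25019·45 = 141009503.
141009503 mod 2677033 = 1803787.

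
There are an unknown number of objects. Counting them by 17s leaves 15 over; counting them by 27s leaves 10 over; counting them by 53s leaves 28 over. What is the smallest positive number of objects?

18154

From N ≡ 15 (mod 17) write N = 15 + 17t. Substituting into N ≡ 10 (mod 27) gives 17t ≡ 22 (mod 27), and since 17⁻¹ ≡ 8 (mod 27), t ≡ 14. Hence N ≡ 15 + 17·14 = 253 (mod 459).
From N ≡ 253 (mod 459) write N = 253 + 459t. Substituting into N ≡ 28 (mod 53) gives 459t ≡ 40 (mod 53), and since 35⁻¹ ≡ 50 (mod 53), t ≡ 39. Hence N ≡ 253 + 459·39 = 18154 (mod 24327).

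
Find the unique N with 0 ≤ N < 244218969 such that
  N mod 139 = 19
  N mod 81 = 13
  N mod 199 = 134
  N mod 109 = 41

67559440

Combine the congruences pairwise.
From N ≡ 19 (mod 139) write N = 19 + 139t. Substituting into N ≡ 13 (mod 81) gives 139t ≡ 75 (mod 81), and since 58⁻¹ ≡ 7 (mod 81), t ≡ 39. Hence N ≡ 19 + 139·39 = 5440 (mod 11259).
From N ≡ 5440 (mod 11259) write N = 5440 + 11259t. Substituting into N ≡ 134 (mod 199) gives 11259t ≡ 67 (mod 199), and since 115⁻¹ ≡ 45 (mod 199), t ≡ 30. Hence N ≡ 5440 + 11259·30 = 343210 (mod 2240541).
From N ≡ 343210 (mod 2240541) write N = 343210 + 2240541t. Substituting into N ≡ 41 (mod 109) gives 2240541t ≡ 72 (mod 109), and since 46⁻¹ ≡ 64 (mod 109), t ≡ 30. Hence N ≡ 343210 + 2240541·30 = 67559440 (mod 244218969).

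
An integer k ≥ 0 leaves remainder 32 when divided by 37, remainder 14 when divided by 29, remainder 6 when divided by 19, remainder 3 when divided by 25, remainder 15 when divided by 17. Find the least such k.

5345903

The moduli are pairwise coprime; N = 37·29·19·25·17 = 8664475.
N/37 = 234175; 234175 ≡ 2 (mod 37); 2·19 ≡ 1, so inverse 19.
N/29 = 298775; 298775 ≡ 17 (mod 29); 17·12 ≡ 1, so inverse 12.
N/19 = 456025; 456025 ≡ 6 (mod 19); 6·16 ≡ 1, so inverse 16.
N/25 = 346579; 346579 ≡ 4 (mod 25); 4·19 ≡ 1, so inverse 19.
N/17 = 509675; 509675 ≡ 15 (mod 17); 15·8 ≡ 1, so inverse 8.
k ≡ 32·234175·19 + 14·298775·12 + 6·456025·16 + 3·346579·19 + 15·509675·8 = 317267003.
317267003 mod 8664475 = 5345903.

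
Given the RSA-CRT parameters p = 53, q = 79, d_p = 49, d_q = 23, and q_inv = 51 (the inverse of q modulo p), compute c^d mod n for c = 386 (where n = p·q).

m₁ = c^(d_p) mod p: c ≡ 15 (mod 53), and 15^49 mod 53 = 28.
m₂ = c^(d_q) mod q: c ≡ 70 (mod 79), and 70^23 mod 79 = 54.
h = q_inv·(m₁ − m₂) mod p = 51·(28 − 54) mod 53 = 52.
m = m₂ + h·q = 54 + 52·79 = 4162.

4162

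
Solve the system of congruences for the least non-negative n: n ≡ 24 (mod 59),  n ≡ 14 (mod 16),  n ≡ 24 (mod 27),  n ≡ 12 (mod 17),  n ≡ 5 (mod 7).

The moduli are pairwise coprime; M = 59·16·27·17·7 = 3033072.
M/59 = 51408; 51408 ≡ 19 (mod 59); 19·28 ≡ 1, so inverse 28.
M/16 = 189567; 189567 ≡ 15 (mod 16); 15·15 ≡ 1, so inverse 15.
M/27 = 112336; 112336 ≡ 16 (mod 27); 16·22 ≡ 1, so inverse 22.
M/17 = 178416; 178416 ≡ 1 (mod 17), inverse 1.
M/7 = 433296; 433296 ≡ 3 (mod 7); 3·5 ≡ 1, so inverse 5.
n ≡ 24·51408·28 + 14·189567·15 + 24·112336·22 + 12·178416·1 + 5·433296·5 = 146642046.
146642046 mod 3033072 = 1054590.

1054590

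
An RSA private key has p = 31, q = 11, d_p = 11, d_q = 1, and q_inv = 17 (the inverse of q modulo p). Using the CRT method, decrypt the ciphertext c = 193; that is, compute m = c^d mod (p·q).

237

m₁ = c^(d_p) mod p: c ≡ 7 (mod 31), and 7^11 mod 31 = 20.
m₂ = c^(d_q) mod q: c ≡ 6 (mod 11), and 6^1 mod 11 = 6.
h = q_inv·(m₁ − m₂) mod p = 17·(20 − 6) mod 31 = 21.
m = m₂ + h·q = 6 + 21·11 = 237.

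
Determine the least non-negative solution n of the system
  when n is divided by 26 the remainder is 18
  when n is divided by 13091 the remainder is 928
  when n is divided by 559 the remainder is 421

gcd(26, 13091) = 13 and 13 | (928 − 18), so the pair is consistent; merging gives n ≡ 928 (mod 26182), where 26182 = lcm(26, 13091).
gcd(26182, 559) = 13 and 13 | (421 − 928), so the pair is consistent; merging gives n ≡ 629296 (mod 1125826), where 1125826 = lcm(26182, 559).
The solution is unique modulo lcm(26, 13091, 559) = 1125826.

629296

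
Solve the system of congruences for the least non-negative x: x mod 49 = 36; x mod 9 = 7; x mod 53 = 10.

The moduli are pairwise coprime; N = 49·9·53 = 23373.
N/49 = 477; 477 ≡ 36 (mod 49); 36·15 ≡ 1, so inverse 15.
N/9 = 2597; 2597 ≡ 5 (mod 9); 5·2 ≡ 1, so inverse 2.
N/53 = 441; 441 ≡ 17 (mod 53); 17·25 ≡ 1, so inverse 25.
x ≡ 36·477·15 + 7·2597·2 + 10·441·25 = 404188.
404188 mod 23373 = 6847.

6847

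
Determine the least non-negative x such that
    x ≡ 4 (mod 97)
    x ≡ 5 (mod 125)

5630

Combine the congruences pairwise.
From x ≡ 4 (mod 97) write x = 4 + 97t. Substituting into x ≡ 5 (mod 125) gives 97t ≡ 1 (mod 125), and since 97⁻¹ ≡ 58 (mod 125), t ≡ 58. Hence x ≡ 4 + 97·58 = 5630 (mod 12125).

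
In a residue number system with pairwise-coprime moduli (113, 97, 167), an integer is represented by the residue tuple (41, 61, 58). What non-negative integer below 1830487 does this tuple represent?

1027776

The moduli are pairwise coprime; N = 113·97·167 = 1830487.
N/113 = 16199; 16199 ≡ 40 (mod 113); 40·65 ≡ 1, so inverse 65.
N/97 = 18871; 18871 ≡ 53 (mod 97); 53·11 ≡ 1, so inverse 11.
N/167 = 10961; 10961 ≡ 106 (mod 167); 106·52 ≡ 1, so inverse 52.
x ≡ 41·16199·65 + 61·18871·11 + 58·10961·52 = 88891152.
88891152 mod 1830487 = 1027776.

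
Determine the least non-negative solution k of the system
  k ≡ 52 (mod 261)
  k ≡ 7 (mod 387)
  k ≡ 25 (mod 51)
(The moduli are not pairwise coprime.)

41029

gcd(261, 387) = 9 and 9 | (7 − 52), so the pair is consistent; merging gives k ≡ 7360 (mod 11223), where 11223 = lcm(261, 387).
gcd(11223, 51) = 3 and 3 | (25 − 7360), so the pair is consistent; merging gives k ≡ 41029 (mod 190791), where 190791 = lcm(11223, 51).
The solution is unique modulo lcm(261, 387, 51) = 190791.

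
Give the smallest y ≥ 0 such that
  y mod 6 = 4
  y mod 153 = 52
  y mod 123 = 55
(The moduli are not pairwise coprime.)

11986

gcd(6, 153) = 3 and 3 | (52 − 4), so the pair is consistent; merging gives y ≡ 52 (mod 306), where 306 = lcm(6, 153).
gcd(306, 123) = 3 and 3 | (55 − 52), so the pair is consistent; merging gives y ≡ 11986 (mod 12546), where 12546 = lcm(306, 123).
The solution is unique modulo lcm(6, 153, 123) = 12546.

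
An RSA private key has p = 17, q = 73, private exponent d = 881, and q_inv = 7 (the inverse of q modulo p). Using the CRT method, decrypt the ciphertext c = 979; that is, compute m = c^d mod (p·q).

605

d_p = d mod (p−1) = 881 mod 16 = 1; d_q = d mod (q−1) = 17.
m₁ = c^(d_p) mod p: c ≡ 10 (mod 17), and 10^1 mod 17 = 10.
m₂ = c^(d_q) mod q: c ≡ 30 (mod 73), and 30^17 mod 73 = 21.
h = q_inv·(m₁ − m₂) mod p = 7·(10 − 21) mod 17 = 8.
m = m₂ + h·q = 21 + 8·73 = 605.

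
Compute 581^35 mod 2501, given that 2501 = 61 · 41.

Mod 61: 581 ≡ 32; 32^35 ≡ 21 (mod 61).
Mod 41: 581 ≡ 7; 7^35 ≡ 27 (mod 41).
Combine by CRT: x ≡ 21 (mod 61), x ≡ 27 (mod 41) ⇒ x ≡ 1790 (mod 2501).

1790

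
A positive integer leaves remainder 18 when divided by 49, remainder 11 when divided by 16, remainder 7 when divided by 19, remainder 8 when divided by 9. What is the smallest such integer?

From x ≡ 18 (mod 49) write x = 18 + 49t. Substituting into x ≡ 11 (mod 16) gives 49t ≡ 9 (mod 16), and since 1⁻¹ ≡ 1 (mod 16), t ≡ 9. Hence x ≡ 18 + 49·9 = 459 (mod 784).
From x ≡ 459 (mod 784) write x = 459 + 784t. Substituting into x ≡ 7 (mod 19) gives 784t ≡ 4 (mod 19), and since 5⁻¹ ≡ 4 (mod 19), t ≡ 16. Hence x ≡ 459 + 784·16 = 13003 (mod 14896).
From x ≡ 13003 (mod 14896) write x = 13003 + 14896t. Substituting into x ≡ 8 (mod 9) gives 14896t ≡ 1 (mod 9), and since 1⁻¹ ≡ 1 (mod 9), t ≡ 1. Hence x ≡ 13003 + 14896·1 = 27899 (mod 134064).

27899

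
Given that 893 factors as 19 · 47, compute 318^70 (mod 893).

130

Mod 19: 318 ≡ 14; by Fermat, exponent reduces to 70 mod 18 = 16; 14^16 ≡ 16 (mod 19).
Mod 47: 318 ≡ 36; by Fermat, exponent reduces to 70 mod 46 = 24; 36^24 ≡ 36 (mod 47).
Combine by CRT: x ≡ 16 (mod 19), x ≡ 36 (mod 47) ⇒ x ≡ 130 (mod 893).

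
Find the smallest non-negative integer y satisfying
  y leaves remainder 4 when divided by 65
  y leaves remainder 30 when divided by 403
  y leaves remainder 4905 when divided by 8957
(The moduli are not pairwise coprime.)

Combine the congruences pairwise.
gcd(65, 403) = 13 and 13 | (30 − 4), so the pair is consistent; merging gives y ≡ 1239 (mod 2015), where 2015 = lcm(65, 403).
gcd(2015, 8957) = 13 and 13 | (4905 − 1239), so the pair is consistent; merging gives y ≡ 873734 (mod 1388335), where 1388335 = lcm(2015, 8957).
The solution is unique modulo lcm(65, 403, 8957) = 1388335.

873734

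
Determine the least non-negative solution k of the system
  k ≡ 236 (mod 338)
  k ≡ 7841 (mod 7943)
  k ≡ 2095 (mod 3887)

285846

gcd(338, 7943) = 169 and 169 | (7841 − 236), so the pair is consistent; merging gives k ≡ 15784 (mod 15886), where 15886 = lcm(338, 7943).
gcd(15886, 3887) = 169 and 169 | (2095 − 15784), so the pair is consistent; merging gives k ≡ 285846 (mod 365378), where 365378 = lcm(15886, 3887).
The solution is unique modulo lcm(338, 7943, 3887) = 365378.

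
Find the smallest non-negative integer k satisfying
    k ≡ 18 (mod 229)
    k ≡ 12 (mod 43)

Combine the congruences pairwise.
From k ≡ 18 (mod 229) write k = 18 + 229t. Substituting into k ≡ 12 (mod 43) gives 229t ≡ 37 (mod 43), and since 14⁻¹ ≡ 40 (mod 43), t ≡ 18. Hence k ≡ 18 + 229·18 = 4140 (mod 9847).

4140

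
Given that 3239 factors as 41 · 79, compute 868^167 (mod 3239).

2764

Mod 41: 868 ≡ 7; by Fermat, exponent reduces to 167 mod 40 = 7; 7^7 ≡ 17 (mod 41).
Mod 79: 868 ≡ 78; by Fermat, exponent reduces to 167 mod 78 = 11; 78^11 ≡ 78 (mod 79).
Combine by CRT: x ≡ 17 (mod 41), x ≡ 78 (mod 79) ⇒ x ≡ 2764 (mod 3239).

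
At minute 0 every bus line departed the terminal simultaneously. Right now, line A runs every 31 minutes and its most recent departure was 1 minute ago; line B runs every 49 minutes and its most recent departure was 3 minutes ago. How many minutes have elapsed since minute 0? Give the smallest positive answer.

1179

From t ≡ 1 (mod 31) write t = 1 + 31s. Substituting into t ≡ 3 (mod 49) gives 31s ≡ 2 (mod 49), and since 31⁻¹ ≡ 19 (mod 49), s ≡ 38. Hence t ≡ 1 + 31·38 = 1179 (mod 1519).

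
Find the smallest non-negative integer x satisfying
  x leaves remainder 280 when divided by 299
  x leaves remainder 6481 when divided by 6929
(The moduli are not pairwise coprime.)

96558

Combine the congruences pairwise.
gcd(299, 6929) = 13 and 13 | (6481 − 280), so the pair is consistent; merging gives x ≡ 96558 (mod 159367), where 159367 = lcm(299, 6929).
The solution is unique modulo lcm(299, 6929) = 159367.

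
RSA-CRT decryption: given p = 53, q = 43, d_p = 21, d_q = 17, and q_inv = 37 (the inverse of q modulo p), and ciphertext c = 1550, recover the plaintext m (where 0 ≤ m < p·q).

1255

m₁ = c^(d_p) mod p: c ≡ 13 (mod 53), and 13^21 mod 53 = 36.
m₂ = c^(d_q) mod q: c ≡ 2 (mod 43), and 2^17 mod 43 = 8.
h = q_inv·(m₁ − m₂) mod p = 37·(36 − 8) mod 53 = 29.
m = m₂ + h·q = 8 + 29·43 = 1255.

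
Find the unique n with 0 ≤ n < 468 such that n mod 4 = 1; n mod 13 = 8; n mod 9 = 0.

The moduli are pairwise coprime; M = 4·13·9 = 468.
M/4 = 117; 117 ≡ 1 (mod 4), inverse 1.
M/13 = 36; 36 ≡ 10 (mod 13); 10·4 ≡ 1, so inverse 4.
M/9 = 52; 52 ≡ 7 (mod 9); 7·4 ≡ 1, so inverse 4.
n ≡ 1·117·1 + 8·36·4 + 0·52·4 = 1269.
1269 mod 468 = 333.

333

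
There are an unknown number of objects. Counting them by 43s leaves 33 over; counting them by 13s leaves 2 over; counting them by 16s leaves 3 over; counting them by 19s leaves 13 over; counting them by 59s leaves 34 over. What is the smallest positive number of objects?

From N ≡ 33 (mod 43) write N = 33 + 43t. Substituting into N ≡ 2 (mod 13) gives 43t ≡ 8 (mod 13), and since 4⁻¹ ≡ 10 (mod 13), t ≡ 2. Hence N ≡ 33 + 43·2 = 119 (mod 559).
From N ≡ 119 (mod 559) write N = 119 + 559t. Substituting into N ≡ 3 (mod 16) gives 559t ≡ 12 (mod 16), and since 15⁻¹ ≡ 15 (mod 16), t ≡ 4. Hence N ≡ 119 + 559·4 = 2355 (mod 8944).
From N ≡ 2355 (mod 8944) write N = 2355 + 8944t. Substituting into N ≡ 13 (mod 19) gives 8944t ≡ 14 (mod 19), and since 14⁻¹ ≡ 15 (mod 19), t ≡ 1. Hence N ≡ 2355 + 8944·1 = 11299 (mod 169936).
From N ≡ 11299 (mod 169936) write N = 11299 + 169936t. Substituting into N ≡ 34 (mod 59) gives 169936t ≡ 4 (mod 59), and since 16⁻¹ ≡ 48 (mod 59), t ≡ 15. Hence N ≡ 11299 + 169936·15 = 2560339 (mod 10026224).

2560339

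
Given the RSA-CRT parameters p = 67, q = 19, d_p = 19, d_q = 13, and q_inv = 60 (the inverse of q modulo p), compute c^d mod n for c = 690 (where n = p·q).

346

m₁ = c^(d_p) mod p: c ≡ 20 (mod 67), and 20^19 mod 67 = 11.
m₂ = c^(d_q) mod q: c ≡ 6 (mod 19), and 6^13 mod 19 = 4.
h = q_inv·(m₁ − m₂) mod p = 60·(11 − 4) mod 67 = 18.
m = m₂ + h·q = 4 + 18·19 = 346.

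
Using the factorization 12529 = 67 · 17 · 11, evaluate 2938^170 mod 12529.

8746

Mod 67: 2938 ≡ 57; by Fermat, exponent reduces to 170 mod 66 = 38; 57^38 ≡ 36 (mod 67).
Mod 17: 2938 ≡ 14; by Fermat, exponent reduces to 170 mod 16 = 10; 14^10 ≡ 8 (mod 17).
Mod 11: 2938 ≡ 1; since 10 | 170, by Fermat 1^170 ≡ 1 (mod 11).
Combine by CRT: x ≡ 36 (mod 67), x ≡ 8 (mod 17), x ≡ 1 (mod 11) ⇒ x ≡ 8746 (mod 12529).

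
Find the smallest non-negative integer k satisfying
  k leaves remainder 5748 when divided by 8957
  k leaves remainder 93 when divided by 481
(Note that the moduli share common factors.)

gcd(8957, 481) = 13 and 13 | (93 − 5748), so the pair is consistent; merging gives k ≡ 23662 (mod 331409), where 331409 = lcm(8957, 481).
The solution is unique modulo lcm(8957, 481) = 331409.

23662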